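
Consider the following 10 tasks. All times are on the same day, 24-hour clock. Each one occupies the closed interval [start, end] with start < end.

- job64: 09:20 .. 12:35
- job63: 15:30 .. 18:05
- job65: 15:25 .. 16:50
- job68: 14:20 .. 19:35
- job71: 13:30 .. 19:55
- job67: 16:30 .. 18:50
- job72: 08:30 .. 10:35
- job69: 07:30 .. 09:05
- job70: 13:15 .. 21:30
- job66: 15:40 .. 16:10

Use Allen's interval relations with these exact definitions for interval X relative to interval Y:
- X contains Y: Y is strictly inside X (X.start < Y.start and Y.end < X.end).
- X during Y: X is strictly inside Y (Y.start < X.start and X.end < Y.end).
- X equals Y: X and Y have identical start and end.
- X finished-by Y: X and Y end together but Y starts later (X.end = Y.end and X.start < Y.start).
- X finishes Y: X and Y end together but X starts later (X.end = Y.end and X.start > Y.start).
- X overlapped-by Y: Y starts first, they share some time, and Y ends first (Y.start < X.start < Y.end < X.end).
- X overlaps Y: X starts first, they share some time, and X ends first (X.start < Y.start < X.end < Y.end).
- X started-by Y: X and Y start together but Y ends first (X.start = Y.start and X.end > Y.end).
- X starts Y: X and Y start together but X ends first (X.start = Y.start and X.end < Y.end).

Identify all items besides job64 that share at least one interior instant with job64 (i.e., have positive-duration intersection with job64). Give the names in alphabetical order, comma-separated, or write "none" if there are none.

job72

Target job64 = [09:20, 12:35].
job63 [15:30, 18:05] → after → no.
job65 [15:25, 16:50] → after → no.
job66 [15:40, 16:10] → after → no.
job67 [16:30, 18:50] → after → no.
job68 [14:20, 19:35] → after → no.
job69 [07:30, 09:05] → before → no.
job70 [13:15, 21:30] → after → no.
job71 [13:30, 19:55] → after → no.
job72 [08:30, 10:35] → overlaps → yes.
Result: job72.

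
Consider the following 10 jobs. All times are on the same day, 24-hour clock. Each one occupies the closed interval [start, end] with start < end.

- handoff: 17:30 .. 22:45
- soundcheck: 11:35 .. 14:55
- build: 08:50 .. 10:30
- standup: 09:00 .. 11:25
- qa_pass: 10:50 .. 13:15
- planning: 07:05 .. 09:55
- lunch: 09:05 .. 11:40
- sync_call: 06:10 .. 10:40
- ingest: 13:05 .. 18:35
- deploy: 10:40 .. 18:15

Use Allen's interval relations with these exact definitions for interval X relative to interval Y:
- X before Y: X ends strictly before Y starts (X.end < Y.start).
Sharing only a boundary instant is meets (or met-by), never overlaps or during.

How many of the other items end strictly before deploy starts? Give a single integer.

2

Target deploy = [10:40, 18:15].
build [08:50, 10:30] → before → counts.
handoff [17:30, 22:45] → overlapped-by → no.
ingest [13:05, 18:35] → overlapped-by → no.
lunch [09:05, 11:40] → overlaps → no.
planning [07:05, 09:55] → before → counts.
qa_pass [10:50, 13:15] → during → no.
soundcheck [11:35, 14:55] → during → no.
standup [09:00, 11:25] → overlaps → no.
sync_call [06:10, 10:40] → meets → no.
Total: 2.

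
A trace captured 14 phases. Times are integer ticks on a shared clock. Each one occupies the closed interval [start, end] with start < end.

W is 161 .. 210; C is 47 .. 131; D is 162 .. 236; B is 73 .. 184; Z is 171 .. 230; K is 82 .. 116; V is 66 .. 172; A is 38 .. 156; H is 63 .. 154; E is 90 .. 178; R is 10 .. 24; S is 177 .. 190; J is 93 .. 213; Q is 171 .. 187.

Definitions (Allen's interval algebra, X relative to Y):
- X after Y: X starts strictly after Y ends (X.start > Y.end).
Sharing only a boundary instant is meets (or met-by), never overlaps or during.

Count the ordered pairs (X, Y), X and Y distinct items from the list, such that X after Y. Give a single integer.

34

Checking all 182 ordered pairs for relation 'after'; matching pairs in alphabetical order:
(A, R): A after R ✓
(B, R): B after R ✓
(C, R): C after R ✓
(D, A): D after A ✓
(D, C): D after C ✓
(D, H): D after H ✓
(D, K): D after K ✓
(D, R): D after R ✓
(E, R): E after R ✓
(H, R): H after R ✓
(J, R): J after R ✓
(K, R): K after R ✓
(Q, A): Q after A ✓
(Q, C): Q after C ✓
(Q, H): Q after H ✓
(Q, K): Q after K ✓
(Q, R): Q after R ✓
(S, A): S after A ✓
(S, C): S after C ✓
(S, H): S after H ✓
(S, K): S after K ✓
(S, R): S after R ✓
(S, V): S after V ✓
(V, R): V after R ✓
... plus 10 further pairs not listed.
Count: 34.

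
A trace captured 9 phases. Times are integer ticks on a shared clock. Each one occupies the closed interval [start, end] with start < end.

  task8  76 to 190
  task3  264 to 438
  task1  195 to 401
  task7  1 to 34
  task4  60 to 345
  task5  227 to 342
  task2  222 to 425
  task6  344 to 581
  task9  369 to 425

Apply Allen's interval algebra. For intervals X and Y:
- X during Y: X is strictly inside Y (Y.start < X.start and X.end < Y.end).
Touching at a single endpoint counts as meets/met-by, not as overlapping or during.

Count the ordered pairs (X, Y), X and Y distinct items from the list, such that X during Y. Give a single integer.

6

Checking all 72 ordered pairs for relation 'during'; matching pairs in alphabetical order:
(task5, task1): task5 during task1 ✓
(task5, task2): task5 during task2 ✓
(task5, task4): task5 during task4 ✓
(task8, task4): task8 during task4 ✓
(task9, task3): task9 during task3 ✓
(task9, task6): task9 during task6 ✓
Count: 6.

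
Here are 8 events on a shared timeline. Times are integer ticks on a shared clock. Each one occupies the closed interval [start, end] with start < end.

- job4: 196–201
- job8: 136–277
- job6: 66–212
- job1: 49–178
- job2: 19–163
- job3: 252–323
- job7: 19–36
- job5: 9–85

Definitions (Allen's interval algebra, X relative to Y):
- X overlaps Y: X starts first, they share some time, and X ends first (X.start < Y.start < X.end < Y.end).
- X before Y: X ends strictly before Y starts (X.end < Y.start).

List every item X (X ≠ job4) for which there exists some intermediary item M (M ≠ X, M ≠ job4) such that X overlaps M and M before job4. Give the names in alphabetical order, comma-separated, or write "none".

job2, job5

Target job4 = [196, 201].
Intermediaries M with M before job4: job1, job2, job5, job7.
Via job1 — items with X overlaps job1: job2, job5.
Via job2 — items with X overlaps job2: job5.
Via job5 — items with X overlaps job5: none.
Via job7 — items with X overlaps job7: none.
Union: job2, job5.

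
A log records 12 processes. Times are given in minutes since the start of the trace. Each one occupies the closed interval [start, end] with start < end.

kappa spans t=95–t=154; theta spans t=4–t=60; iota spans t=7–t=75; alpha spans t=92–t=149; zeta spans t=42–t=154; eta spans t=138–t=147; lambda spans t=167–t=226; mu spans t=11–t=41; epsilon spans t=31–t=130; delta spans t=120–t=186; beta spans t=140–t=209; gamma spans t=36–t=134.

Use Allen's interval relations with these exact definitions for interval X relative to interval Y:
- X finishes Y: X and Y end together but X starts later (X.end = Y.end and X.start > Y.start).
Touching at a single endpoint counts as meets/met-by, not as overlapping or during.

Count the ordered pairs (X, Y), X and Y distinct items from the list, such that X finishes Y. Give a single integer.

Checking all 132 ordered pairs for relation 'finishes'; matching pairs in alphabetical order:
(kappa, zeta): kappa finishes zeta ✓
Count: 1.

1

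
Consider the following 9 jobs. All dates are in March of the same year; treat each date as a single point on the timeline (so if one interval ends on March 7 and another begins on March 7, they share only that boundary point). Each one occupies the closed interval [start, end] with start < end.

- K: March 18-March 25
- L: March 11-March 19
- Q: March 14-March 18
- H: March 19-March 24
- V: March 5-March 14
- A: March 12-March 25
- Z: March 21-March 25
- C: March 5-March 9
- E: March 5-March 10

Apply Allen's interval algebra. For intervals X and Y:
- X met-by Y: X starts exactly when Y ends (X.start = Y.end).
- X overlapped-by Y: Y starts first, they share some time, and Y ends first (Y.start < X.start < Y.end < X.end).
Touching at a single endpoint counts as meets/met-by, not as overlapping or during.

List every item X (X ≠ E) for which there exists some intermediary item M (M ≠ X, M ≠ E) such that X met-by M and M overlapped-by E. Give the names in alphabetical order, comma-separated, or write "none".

none

Target E = [March 5, March 10].
Intermediaries M with M overlapped-by E: none.
Union: none.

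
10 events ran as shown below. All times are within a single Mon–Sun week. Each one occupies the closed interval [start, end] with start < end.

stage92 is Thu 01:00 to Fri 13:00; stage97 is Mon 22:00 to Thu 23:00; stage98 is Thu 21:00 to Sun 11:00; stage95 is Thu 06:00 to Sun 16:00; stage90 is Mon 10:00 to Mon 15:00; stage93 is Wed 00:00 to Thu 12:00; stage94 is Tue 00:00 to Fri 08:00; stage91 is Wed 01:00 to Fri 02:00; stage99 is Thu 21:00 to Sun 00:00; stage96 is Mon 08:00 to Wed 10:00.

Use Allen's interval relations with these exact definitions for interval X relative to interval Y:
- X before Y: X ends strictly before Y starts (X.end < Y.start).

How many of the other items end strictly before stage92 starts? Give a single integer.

2

Target stage92 = [Thu 01:00, Fri 13:00].
stage90 [Mon 10:00, Mon 15:00] → before → counts.
stage91 [Wed 01:00, Fri 02:00] → overlaps → no.
stage93 [Wed 00:00, Thu 12:00] → overlaps → no.
stage94 [Tue 00:00, Fri 08:00] → overlaps → no.
stage95 [Thu 06:00, Sun 16:00] → overlapped-by → no.
stage96 [Mon 08:00, Wed 10:00] → before → counts.
stage97 [Mon 22:00, Thu 23:00] → overlaps → no.
stage98 [Thu 21:00, Sun 11:00] → overlapped-by → no.
stage99 [Thu 21:00, Sun 00:00] → overlapped-by → no.
Total: 2.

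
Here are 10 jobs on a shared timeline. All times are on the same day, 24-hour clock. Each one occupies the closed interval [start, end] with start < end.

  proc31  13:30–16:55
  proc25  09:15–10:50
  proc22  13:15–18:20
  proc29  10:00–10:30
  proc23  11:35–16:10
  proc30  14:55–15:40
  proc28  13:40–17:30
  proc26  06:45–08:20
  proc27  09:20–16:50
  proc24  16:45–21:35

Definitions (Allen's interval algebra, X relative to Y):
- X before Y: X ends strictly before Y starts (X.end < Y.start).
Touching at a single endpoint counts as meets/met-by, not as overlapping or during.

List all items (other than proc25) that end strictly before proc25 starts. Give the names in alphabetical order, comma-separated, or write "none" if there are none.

Target proc25 = [09:15, 10:50].
proc22 [13:15, 18:20] → after → no.
proc23 [11:35, 16:10] → after → no.
proc24 [16:45, 21:35] → after → no.
proc26 [06:45, 08:20] → before → yes.
proc27 [09:20, 16:50] → overlapped-by → no.
proc28 [13:40, 17:30] → after → no.
proc29 [10:00, 10:30] → during → no.
proc30 [14:55, 15:40] → after → no.
proc31 [13:30, 16:55] → after → no.
Result: proc26.

proc26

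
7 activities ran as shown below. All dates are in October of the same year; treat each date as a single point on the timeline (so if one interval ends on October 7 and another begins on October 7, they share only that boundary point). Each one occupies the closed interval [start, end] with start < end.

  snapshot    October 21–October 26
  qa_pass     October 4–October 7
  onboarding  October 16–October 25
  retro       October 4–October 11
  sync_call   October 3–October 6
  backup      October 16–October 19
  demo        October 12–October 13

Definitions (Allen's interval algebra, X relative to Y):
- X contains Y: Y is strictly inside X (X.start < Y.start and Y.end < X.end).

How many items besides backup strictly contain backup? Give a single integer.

Target backup = [October 16, October 19].
demo [October 12, October 13] → before → no.
onboarding [October 16, October 25] → started-by → no.
qa_pass [October 4, October 7] → before → no.
retro [October 4, October 11] → before → no.
snapshot [October 21, October 26] → after → no.
sync_call [October 3, October 6] → before → no.
Total: 0.

0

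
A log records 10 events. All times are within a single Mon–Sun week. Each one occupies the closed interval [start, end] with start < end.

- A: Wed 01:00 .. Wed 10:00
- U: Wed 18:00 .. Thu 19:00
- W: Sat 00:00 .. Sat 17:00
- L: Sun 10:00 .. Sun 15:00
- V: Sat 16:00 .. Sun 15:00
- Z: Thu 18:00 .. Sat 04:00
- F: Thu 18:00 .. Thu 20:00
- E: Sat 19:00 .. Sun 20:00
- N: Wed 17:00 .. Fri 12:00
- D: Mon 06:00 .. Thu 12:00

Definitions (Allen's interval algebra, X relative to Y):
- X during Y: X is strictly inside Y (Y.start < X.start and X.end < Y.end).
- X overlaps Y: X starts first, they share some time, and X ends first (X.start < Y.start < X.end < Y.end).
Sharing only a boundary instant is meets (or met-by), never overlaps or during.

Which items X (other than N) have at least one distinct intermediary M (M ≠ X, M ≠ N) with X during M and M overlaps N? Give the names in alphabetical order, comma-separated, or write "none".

A

Target N = [Wed 17:00, Fri 12:00].
Intermediaries M with M overlaps N: D.
Via D — items with X during D: A.
Union: A.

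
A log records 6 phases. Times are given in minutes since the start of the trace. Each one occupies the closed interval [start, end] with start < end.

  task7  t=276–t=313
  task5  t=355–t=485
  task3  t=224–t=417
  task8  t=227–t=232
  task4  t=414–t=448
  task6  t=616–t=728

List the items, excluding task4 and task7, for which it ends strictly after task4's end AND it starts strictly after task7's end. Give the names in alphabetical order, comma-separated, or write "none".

Conditions: its end is strictly after task4's end (X.end > t=448) AND its start is strictly after task7's end (X.start > t=313).
task3: end t=417 > t=448? ✗; start t=224 > t=313? ✗ → no.
task5: end t=485 > t=448? ✓; start t=355 > t=313? ✓ → yes.
task6: end t=728 > t=448? ✓; start t=616 > t=313? ✓ → yes.
task8: end t=232 > t=448? ✗; start t=227 > t=313? ✗ → no.
Result: task5, task6.

task5, task6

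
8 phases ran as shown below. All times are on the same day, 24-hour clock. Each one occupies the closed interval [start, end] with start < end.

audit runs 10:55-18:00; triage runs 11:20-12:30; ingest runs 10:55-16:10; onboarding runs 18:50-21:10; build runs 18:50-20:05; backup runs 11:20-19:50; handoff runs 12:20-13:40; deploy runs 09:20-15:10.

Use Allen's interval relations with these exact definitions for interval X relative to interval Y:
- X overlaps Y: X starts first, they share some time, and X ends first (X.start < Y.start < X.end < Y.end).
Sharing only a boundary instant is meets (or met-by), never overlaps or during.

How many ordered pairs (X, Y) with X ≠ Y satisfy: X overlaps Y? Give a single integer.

Checking all 56 ordered pairs for relation 'overlaps'; matching pairs in alphabetical order:
(audit, backup): audit overlaps backup ✓
(backup, build): backup overlaps build ✓
(backup, onboarding): backup overlaps onboarding ✓
(deploy, audit): deploy overlaps audit ✓
(deploy, backup): deploy overlaps backup ✓
(deploy, ingest): deploy overlaps ingest ✓
(ingest, backup): ingest overlaps backup ✓
(triage, handoff): triage overlaps handoff ✓
Count: 8.

8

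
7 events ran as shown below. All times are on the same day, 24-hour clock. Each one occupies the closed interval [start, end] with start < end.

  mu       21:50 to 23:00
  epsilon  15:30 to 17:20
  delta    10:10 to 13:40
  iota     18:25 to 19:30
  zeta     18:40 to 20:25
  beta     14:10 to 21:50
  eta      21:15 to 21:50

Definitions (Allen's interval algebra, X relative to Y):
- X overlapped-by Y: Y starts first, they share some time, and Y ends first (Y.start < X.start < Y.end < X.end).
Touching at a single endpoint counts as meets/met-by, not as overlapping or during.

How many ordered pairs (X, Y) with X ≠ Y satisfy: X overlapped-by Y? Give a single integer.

1

Checking all 42 ordered pairs for relation 'overlapped-by'; matching pairs in alphabetical order:
(zeta, iota): zeta overlapped-by iota ✓
Count: 1.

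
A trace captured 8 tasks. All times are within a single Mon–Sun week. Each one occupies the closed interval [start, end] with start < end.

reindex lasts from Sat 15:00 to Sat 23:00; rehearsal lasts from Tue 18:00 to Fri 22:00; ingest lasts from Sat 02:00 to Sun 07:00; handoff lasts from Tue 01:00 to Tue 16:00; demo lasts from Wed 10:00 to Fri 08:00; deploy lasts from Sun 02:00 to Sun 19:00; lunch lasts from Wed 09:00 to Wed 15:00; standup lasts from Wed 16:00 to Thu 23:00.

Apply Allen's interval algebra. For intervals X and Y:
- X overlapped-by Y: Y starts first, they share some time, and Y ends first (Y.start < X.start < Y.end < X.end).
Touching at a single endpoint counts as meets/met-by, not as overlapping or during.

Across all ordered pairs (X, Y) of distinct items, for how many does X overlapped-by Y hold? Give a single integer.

2

Checking all 56 ordered pairs for relation 'overlapped-by'; matching pairs in alphabetical order:
(demo, lunch): demo overlapped-by lunch ✓
(deploy, ingest): deploy overlapped-by ingest ✓
Count: 2.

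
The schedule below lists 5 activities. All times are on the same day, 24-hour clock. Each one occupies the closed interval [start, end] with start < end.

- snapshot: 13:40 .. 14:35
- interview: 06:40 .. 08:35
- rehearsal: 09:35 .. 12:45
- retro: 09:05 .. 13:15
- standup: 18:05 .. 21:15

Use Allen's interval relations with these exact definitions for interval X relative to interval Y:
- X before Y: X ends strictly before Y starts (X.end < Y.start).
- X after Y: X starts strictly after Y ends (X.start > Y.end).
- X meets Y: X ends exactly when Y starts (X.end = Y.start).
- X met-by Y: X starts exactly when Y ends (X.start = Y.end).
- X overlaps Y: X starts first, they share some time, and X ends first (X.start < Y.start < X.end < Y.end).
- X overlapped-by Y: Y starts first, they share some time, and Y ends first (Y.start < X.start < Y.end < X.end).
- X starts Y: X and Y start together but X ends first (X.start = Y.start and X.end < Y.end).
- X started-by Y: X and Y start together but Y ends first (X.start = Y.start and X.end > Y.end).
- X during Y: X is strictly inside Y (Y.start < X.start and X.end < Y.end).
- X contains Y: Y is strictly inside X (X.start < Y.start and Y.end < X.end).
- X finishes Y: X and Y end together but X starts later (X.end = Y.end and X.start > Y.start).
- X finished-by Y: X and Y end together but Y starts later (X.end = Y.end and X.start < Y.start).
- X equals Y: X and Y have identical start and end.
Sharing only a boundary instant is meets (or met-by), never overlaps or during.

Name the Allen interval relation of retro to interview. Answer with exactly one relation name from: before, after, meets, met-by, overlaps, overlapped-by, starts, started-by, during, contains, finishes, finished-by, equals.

retro = [09:05, 13:15]; interview = [06:40, 08:35].
Compare endpoints: retro.start > interview.start, retro.start > interview.end, retro.end > interview.start, retro.end > interview.end.
That pattern is 'after'.

after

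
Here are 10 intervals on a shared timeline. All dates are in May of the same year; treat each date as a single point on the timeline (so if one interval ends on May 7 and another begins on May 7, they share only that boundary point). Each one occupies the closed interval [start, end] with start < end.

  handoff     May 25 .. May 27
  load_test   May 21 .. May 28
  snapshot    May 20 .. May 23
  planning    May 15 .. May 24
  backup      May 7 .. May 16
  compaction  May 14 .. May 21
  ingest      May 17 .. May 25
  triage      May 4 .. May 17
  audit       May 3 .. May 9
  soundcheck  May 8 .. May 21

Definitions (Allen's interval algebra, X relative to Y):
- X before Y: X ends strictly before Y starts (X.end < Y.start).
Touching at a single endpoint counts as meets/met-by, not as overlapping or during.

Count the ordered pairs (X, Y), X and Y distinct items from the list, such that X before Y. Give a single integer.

Checking all 90 ordered pairs for relation 'before'; matching pairs in alphabetical order:
(audit, compaction): audit before compaction ✓
(audit, handoff): audit before handoff ✓
(audit, ingest): audit before ingest ✓
(audit, load_test): audit before load_test ✓
(audit, planning): audit before planning ✓
(audit, snapshot): audit before snapshot ✓
(backup, handoff): backup before handoff ✓
(backup, ingest): backup before ingest ✓
(backup, load_test): backup before load_test ✓
(backup, snapshot): backup before snapshot ✓
(compaction, handoff): compaction before handoff ✓
(planning, handoff): planning before handoff ✓
(snapshot, handoff): snapshot before handoff ✓
(soundcheck, handoff): soundcheck before handoff ✓
(triage, handoff): triage before handoff ✓
(triage, load_test): triage before load_test ✓
(triage, snapshot): triage before snapshot ✓
Count: 17.

17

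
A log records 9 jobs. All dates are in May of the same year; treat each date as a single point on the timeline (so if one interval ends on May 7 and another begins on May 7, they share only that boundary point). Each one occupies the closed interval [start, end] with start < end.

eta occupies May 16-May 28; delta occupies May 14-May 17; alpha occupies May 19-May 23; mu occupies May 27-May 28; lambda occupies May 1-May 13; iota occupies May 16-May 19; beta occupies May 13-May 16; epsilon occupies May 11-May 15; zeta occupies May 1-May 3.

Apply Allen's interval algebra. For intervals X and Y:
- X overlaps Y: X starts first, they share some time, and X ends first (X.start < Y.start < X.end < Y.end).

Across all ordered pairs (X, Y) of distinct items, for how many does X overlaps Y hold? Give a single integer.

Checking all 72 ordered pairs for relation 'overlaps'; matching pairs in alphabetical order:
(beta, delta): beta overlaps delta ✓
(delta, eta): delta overlaps eta ✓
(delta, iota): delta overlaps iota ✓
(epsilon, beta): epsilon overlaps beta ✓
(epsilon, delta): epsilon overlaps delta ✓
(lambda, epsilon): lambda overlaps epsilon ✓
Count: 6.

6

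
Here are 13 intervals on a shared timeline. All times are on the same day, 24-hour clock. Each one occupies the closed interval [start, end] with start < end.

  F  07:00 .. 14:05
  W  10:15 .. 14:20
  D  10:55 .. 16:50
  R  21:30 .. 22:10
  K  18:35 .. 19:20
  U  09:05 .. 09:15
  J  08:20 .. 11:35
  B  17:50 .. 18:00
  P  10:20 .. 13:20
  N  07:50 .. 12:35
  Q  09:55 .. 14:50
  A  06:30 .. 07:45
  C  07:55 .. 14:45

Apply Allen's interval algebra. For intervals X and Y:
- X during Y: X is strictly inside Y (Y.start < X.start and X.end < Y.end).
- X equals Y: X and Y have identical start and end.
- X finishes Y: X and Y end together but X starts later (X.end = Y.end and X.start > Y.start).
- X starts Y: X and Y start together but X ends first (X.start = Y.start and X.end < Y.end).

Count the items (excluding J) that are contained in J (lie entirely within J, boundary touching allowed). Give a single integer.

1

Target J = [08:20, 11:35].
A [06:30, 07:45] → before → no.
B [17:50, 18:00] → after → no.
C [07:55, 14:45] → contains → no.
D [10:55, 16:50] → overlapped-by → no.
F [07:00, 14:05] → contains → no.
K [18:35, 19:20] → after → no.
N [07:50, 12:35] → contains → no.
P [10:20, 13:20] → overlapped-by → no.
Q [09:55, 14:50] → overlapped-by → no.
R [21:30, 22:10] → after → no.
U [09:05, 09:15] → during → counts.
W [10:15, 14:20] → overlapped-by → no.
Total: 1.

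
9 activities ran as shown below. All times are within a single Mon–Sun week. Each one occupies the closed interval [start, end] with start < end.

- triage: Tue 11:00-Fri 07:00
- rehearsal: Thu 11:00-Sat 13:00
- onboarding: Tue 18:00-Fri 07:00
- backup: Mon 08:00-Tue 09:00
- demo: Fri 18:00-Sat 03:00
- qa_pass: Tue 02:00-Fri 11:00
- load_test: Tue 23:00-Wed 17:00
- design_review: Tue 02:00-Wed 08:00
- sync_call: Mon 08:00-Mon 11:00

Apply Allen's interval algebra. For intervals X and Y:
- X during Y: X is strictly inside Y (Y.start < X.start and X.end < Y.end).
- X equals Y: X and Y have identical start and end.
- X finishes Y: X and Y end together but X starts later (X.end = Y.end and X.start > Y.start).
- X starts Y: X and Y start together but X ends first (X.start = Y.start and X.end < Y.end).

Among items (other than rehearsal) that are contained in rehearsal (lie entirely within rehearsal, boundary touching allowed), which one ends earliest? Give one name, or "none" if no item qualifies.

demo

Target rehearsal = [Thu 11:00, Sat 13:00].
backup [Mon 08:00, Tue 09:00] → before → excluded.
demo [Fri 18:00, Sat 03:00] → during → candidate.
design_review [Tue 02:00, Wed 08:00] → before → excluded.
load_test [Tue 23:00, Wed 17:00] → before → excluded.
onboarding [Tue 18:00, Fri 07:00] → overlaps → excluded.
qa_pass [Tue 02:00, Fri 11:00] → overlaps → excluded.
sync_call [Mon 08:00, Mon 11:00] → before → excluded.
triage [Tue 11:00, Fri 07:00] → overlaps → excluded.
Among candidates, earliest end is Sat 03:00 → demo.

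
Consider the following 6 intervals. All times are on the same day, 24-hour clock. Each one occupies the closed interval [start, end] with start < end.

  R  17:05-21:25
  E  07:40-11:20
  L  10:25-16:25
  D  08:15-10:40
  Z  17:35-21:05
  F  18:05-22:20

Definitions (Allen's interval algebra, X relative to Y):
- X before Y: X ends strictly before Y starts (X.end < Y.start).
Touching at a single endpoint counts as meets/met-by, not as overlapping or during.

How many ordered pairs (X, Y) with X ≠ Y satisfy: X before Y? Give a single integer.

Checking all 30 ordered pairs for relation 'before'; matching pairs in alphabetical order:
(D, F): D before F ✓
(D, R): D before R ✓
(D, Z): D before Z ✓
(E, F): E before F ✓
(E, R): E before R ✓
(E, Z): E before Z ✓
(L, F): L before F ✓
(L, R): L before R ✓
(L, Z): L before Z ✓
Count: 9.

9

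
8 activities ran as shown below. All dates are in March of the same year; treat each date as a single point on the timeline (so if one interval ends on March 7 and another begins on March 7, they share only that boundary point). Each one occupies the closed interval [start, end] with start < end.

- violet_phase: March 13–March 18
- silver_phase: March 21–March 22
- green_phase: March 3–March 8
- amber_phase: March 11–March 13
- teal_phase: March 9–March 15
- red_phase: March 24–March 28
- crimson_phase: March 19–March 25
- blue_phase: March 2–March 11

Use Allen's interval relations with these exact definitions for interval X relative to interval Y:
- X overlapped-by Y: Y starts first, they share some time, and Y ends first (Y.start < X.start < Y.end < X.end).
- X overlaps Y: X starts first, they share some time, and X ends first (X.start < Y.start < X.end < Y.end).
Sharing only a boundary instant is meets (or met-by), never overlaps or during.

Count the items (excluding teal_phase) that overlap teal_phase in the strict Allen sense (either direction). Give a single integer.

2

Target teal_phase = [March 9, March 15].
amber_phase [March 11, March 13] → during → no.
blue_phase [March 2, March 11] → overlaps → counts.
crimson_phase [March 19, March 25] → after → no.
green_phase [March 3, March 8] → before → no.
red_phase [March 24, March 28] → after → no.
silver_phase [March 21, March 22] → after → no.
violet_phase [March 13, March 18] → overlapped-by → counts.
Total: 2.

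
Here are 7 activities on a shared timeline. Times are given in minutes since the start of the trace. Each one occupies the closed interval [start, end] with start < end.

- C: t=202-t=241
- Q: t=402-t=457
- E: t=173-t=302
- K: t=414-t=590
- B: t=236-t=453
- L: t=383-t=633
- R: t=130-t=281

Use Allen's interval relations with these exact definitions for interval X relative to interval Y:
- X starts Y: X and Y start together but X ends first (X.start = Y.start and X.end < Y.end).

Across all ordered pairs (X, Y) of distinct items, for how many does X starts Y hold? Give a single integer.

Checking all 42 ordered pairs for relation 'starts'; matching pairs in alphabetical order:
No pair satisfies it.
Count: 0.

0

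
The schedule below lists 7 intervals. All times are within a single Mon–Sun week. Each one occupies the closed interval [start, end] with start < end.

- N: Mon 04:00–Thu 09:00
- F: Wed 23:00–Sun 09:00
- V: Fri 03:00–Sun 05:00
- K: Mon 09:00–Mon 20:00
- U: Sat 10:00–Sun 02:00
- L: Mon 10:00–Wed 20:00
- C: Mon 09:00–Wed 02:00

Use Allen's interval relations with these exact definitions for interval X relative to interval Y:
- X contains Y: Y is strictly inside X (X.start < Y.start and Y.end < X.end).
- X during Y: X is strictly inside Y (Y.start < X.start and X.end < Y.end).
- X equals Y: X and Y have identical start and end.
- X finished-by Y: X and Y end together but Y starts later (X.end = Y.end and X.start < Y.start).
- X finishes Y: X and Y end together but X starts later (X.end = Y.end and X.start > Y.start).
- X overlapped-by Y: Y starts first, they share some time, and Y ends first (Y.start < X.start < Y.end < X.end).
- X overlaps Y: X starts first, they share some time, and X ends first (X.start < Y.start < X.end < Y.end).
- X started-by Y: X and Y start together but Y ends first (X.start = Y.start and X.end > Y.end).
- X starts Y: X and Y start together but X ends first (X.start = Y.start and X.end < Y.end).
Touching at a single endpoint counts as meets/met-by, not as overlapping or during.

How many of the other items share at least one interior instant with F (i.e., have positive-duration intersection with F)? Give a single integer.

3

Target F = [Wed 23:00, Sun 09:00].
C [Mon 09:00, Wed 02:00] → before → no.
K [Mon 09:00, Mon 20:00] → before → no.
L [Mon 10:00, Wed 20:00] → before → no.
N [Mon 04:00, Thu 09:00] → overlaps → counts.
U [Sat 10:00, Sun 02:00] → during → counts.
V [Fri 03:00, Sun 05:00] → during → counts.
Total: 3.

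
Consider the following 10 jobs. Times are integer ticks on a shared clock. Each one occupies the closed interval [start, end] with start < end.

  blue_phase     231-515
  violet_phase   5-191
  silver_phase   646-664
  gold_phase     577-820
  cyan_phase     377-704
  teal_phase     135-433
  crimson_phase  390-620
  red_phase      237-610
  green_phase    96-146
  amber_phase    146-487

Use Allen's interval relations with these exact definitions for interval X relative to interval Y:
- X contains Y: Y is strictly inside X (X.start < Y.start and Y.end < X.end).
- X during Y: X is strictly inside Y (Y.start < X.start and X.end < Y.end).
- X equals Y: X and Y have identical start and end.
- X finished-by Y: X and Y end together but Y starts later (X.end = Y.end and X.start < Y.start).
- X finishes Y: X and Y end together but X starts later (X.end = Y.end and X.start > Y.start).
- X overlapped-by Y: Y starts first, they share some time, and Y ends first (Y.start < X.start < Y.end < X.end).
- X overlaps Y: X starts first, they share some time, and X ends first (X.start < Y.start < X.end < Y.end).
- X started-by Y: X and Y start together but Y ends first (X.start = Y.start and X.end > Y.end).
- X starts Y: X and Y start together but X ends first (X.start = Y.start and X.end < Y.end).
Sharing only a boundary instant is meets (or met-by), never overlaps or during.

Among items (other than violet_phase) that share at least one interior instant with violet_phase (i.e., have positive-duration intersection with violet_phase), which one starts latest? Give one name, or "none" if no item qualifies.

amber_phase

Target violet_phase = [5, 191].
amber_phase [146, 487] → overlapped-by → candidate.
blue_phase [231, 515] → after → excluded.
crimson_phase [390, 620] → after → excluded.
cyan_phase [377, 704] → after → excluded.
gold_phase [577, 820] → after → excluded.
green_phase [96, 146] → during → candidate.
red_phase [237, 610] → after → excluded.
silver_phase [646, 664] → after → excluded.
teal_phase [135, 433] → overlapped-by → candidate.
Among candidates, latest start is 146 → amber_phase.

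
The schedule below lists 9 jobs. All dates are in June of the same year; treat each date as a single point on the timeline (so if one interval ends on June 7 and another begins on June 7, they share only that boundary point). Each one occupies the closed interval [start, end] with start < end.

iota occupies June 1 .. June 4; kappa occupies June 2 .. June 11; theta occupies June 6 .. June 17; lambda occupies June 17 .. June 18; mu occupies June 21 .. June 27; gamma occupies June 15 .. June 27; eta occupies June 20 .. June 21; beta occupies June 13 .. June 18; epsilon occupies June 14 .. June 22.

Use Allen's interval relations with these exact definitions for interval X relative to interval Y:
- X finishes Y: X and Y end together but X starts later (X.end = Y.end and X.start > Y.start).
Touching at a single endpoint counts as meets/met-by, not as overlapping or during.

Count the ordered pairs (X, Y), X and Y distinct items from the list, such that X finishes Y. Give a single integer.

Checking all 72 ordered pairs for relation 'finishes'; matching pairs in alphabetical order:
(lambda, beta): lambda finishes beta ✓
(mu, gamma): mu finishes gamma ✓
Count: 2.

2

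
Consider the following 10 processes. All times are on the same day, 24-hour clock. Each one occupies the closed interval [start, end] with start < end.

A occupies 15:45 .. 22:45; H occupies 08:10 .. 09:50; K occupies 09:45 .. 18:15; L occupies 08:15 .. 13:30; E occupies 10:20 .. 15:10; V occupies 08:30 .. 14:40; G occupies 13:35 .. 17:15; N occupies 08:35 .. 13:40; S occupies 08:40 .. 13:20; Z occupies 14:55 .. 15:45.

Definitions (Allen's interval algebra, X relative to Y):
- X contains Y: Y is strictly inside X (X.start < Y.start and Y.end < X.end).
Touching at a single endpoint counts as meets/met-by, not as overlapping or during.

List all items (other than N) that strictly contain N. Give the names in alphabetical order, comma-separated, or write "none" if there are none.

V

Target N = [08:35, 13:40].
A [15:45, 22:45] → after → no.
E [10:20, 15:10] → overlapped-by → no.
G [13:35, 17:15] → overlapped-by → no.
H [08:10, 09:50] → overlaps → no.
K [09:45, 18:15] → overlapped-by → no.
L [08:15, 13:30] → overlaps → no.
S [08:40, 13:20] → during → no.
V [08:30, 14:40] → contains → yes.
Z [14:55, 15:45] → after → no.
Result: V.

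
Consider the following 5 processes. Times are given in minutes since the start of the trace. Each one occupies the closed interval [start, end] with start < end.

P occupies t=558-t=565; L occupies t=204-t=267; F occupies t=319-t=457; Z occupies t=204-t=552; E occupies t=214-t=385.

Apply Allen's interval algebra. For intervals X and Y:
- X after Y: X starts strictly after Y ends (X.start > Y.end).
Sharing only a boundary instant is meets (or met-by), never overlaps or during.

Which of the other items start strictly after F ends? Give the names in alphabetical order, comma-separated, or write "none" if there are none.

Target F = [t=319, t=457].
E [t=214, t=385] → overlaps → no.
L [t=204, t=267] → before → no.
P [t=558, t=565] → after → yes.
Z [t=204, t=552] → contains → no.
Result: P.

P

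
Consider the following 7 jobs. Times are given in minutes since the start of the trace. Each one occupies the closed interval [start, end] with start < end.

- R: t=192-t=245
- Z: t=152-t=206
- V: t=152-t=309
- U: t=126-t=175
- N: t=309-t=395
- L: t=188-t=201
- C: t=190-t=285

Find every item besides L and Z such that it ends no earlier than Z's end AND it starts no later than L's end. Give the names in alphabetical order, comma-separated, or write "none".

C, R, V

Conditions: its end is no earlier than Z's end (X.end >= t=206) AND its start is no later than L's end (X.start <= t=201).
C: end t=285 >= t=206? ✓; start t=190 <= t=201? ✓ → yes.
N: end t=395 >= t=206? ✓; start t=309 <= t=201? ✗ → no.
R: end t=245 >= t=206? ✓; start t=192 <= t=201? ✓ → yes.
U: end t=175 >= t=206? ✗; start t=126 <= t=201? ✓ → no.
V: end t=309 >= t=206? ✓; start t=152 <= t=201? ✓ → yes.
Result: C, R, V.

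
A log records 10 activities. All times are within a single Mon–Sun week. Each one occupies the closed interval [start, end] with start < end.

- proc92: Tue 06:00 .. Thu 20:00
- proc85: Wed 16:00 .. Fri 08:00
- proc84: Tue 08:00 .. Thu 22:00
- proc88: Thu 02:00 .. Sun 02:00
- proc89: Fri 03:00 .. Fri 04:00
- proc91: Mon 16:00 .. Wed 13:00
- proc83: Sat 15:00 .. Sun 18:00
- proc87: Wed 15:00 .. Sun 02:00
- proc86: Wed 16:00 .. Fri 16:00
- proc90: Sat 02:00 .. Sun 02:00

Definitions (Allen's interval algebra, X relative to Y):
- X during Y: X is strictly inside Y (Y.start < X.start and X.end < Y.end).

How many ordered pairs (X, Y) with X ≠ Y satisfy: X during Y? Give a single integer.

6

Checking all 90 ordered pairs for relation 'during'; matching pairs in alphabetical order:
(proc85, proc87): proc85 during proc87 ✓
(proc86, proc87): proc86 during proc87 ✓
(proc89, proc85): proc89 during proc85 ✓
(proc89, proc86): proc89 during proc86 ✓
(proc89, proc87): proc89 during proc87 ✓
(proc89, proc88): proc89 during proc88 ✓
Count: 6.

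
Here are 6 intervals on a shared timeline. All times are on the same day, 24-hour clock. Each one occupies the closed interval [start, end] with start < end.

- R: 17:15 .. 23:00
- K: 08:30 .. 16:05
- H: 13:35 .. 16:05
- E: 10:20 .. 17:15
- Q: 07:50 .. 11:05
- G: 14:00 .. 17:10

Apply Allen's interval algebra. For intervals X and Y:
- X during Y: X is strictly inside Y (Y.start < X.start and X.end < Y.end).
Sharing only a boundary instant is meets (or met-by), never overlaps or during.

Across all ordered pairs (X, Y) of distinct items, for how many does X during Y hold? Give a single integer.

Checking all 30 ordered pairs for relation 'during'; matching pairs in alphabetical order:
(G, E): G during E ✓
(H, E): H during E ✓
Count: 2.

2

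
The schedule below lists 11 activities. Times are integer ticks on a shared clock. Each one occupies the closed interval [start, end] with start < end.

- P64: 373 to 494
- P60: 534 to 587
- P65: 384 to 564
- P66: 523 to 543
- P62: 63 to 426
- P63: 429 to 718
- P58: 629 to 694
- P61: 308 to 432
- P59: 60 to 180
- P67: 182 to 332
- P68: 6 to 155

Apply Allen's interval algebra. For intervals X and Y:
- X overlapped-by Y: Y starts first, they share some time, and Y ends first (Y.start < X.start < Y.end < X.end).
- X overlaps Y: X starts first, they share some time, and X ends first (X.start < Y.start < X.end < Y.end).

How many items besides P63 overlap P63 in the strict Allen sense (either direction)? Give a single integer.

Target P63 = [429, 718].
P58 [629, 694] → during → no.
P59 [60, 180] → before → no.
P60 [534, 587] → during → no.
P61 [308, 432] → overlaps → counts.
P62 [63, 426] → before → no.
P64 [373, 494] → overlaps → counts.
P65 [384, 564] → overlaps → counts.
P66 [523, 543] → during → no.
P67 [182, 332] → before → no.
P68 [6, 155] → before → no.
Total: 3.

3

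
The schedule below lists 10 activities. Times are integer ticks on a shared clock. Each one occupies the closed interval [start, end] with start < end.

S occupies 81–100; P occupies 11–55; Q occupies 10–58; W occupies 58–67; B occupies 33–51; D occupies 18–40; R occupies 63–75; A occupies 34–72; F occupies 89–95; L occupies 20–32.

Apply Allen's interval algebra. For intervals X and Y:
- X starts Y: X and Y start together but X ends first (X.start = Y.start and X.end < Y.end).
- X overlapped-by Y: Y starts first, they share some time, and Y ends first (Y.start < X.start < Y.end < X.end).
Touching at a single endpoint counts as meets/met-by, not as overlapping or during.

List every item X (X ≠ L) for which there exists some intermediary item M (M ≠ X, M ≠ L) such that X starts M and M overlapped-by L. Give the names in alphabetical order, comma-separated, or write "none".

none

Target L = [20, 32].
Intermediaries M with M overlapped-by L: none.
Union: none.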